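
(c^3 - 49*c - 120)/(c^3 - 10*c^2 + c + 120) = (c + 5)/(c - 5)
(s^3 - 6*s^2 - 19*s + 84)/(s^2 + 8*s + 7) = (s^3 - 6*s^2 - 19*s + 84)/(s^2 + 8*s + 7)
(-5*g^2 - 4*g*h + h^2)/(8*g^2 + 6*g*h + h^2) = (-5*g^2 - 4*g*h + h^2)/(8*g^2 + 6*g*h + h^2)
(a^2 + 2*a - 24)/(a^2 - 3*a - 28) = (-a^2 - 2*a + 24)/(-a^2 + 3*a + 28)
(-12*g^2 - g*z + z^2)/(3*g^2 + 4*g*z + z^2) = (-4*g + z)/(g + z)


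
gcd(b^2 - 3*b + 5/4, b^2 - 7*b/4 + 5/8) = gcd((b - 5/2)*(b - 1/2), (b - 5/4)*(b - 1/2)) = b - 1/2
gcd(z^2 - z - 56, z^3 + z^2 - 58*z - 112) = z^2 - z - 56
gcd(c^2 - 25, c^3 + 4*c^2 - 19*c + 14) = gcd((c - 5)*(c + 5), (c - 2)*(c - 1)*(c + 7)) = 1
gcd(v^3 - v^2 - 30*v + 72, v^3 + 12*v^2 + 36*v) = v + 6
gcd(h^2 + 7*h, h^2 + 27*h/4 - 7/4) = h + 7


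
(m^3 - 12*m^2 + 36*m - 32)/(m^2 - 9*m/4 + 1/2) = 4*(m^2 - 10*m + 16)/(4*m - 1)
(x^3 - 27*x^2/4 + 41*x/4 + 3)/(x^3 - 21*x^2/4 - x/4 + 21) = (4*x + 1)/(4*x + 7)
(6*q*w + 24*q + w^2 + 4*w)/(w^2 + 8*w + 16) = (6*q + w)/(w + 4)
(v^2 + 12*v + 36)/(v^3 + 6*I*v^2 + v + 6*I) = (v^2 + 12*v + 36)/(v^3 + 6*I*v^2 + v + 6*I)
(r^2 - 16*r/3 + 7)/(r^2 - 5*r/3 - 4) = (3*r - 7)/(3*r + 4)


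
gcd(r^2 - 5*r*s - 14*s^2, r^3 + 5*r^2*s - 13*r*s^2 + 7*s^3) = 1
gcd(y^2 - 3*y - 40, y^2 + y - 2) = 1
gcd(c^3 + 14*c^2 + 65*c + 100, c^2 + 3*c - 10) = c + 5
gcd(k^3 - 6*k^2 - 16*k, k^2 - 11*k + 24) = k - 8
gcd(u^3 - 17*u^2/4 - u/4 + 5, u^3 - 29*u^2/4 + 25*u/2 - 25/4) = u - 5/4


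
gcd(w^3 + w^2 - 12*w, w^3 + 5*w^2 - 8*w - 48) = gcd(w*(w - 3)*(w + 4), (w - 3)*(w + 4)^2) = w^2 + w - 12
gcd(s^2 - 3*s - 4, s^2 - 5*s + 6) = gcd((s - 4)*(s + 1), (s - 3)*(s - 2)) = 1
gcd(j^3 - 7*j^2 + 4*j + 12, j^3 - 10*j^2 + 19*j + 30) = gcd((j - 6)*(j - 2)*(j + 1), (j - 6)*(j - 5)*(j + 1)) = j^2 - 5*j - 6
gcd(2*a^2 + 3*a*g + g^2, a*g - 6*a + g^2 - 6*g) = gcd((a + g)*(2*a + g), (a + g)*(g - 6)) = a + g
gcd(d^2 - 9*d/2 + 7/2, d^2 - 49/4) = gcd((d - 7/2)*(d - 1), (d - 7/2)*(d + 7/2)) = d - 7/2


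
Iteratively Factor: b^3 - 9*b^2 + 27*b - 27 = (b - 3)*(b^2 - 6*b + 9) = (b - 3)^2*(b - 3)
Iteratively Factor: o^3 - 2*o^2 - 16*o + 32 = (o - 2)*(o^2 - 16) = (o - 2)*(o + 4)*(o - 4)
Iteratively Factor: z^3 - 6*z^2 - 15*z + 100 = (z + 4)*(z^2 - 10*z + 25) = (z - 5)*(z + 4)*(z - 5)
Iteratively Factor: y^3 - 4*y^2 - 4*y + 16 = (y - 4)*(y^2 - 4) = (y - 4)*(y + 2)*(y - 2)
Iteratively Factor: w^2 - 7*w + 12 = (w - 3)*(w - 4)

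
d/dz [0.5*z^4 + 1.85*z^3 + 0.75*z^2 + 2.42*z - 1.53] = 2.0*z^3 + 5.55*z^2 + 1.5*z + 2.42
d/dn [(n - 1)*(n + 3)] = 2*n + 2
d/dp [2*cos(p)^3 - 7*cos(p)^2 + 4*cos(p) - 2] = 2*(-3*cos(p)^2 + 7*cos(p) - 2)*sin(p)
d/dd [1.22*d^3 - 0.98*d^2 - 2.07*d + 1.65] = 3.66*d^2 - 1.96*d - 2.07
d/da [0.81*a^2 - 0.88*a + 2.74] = 1.62*a - 0.88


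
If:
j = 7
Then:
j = 7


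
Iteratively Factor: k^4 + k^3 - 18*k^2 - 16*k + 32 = (k - 4)*(k^3 + 5*k^2 + 2*k - 8) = (k - 4)*(k - 1)*(k^2 + 6*k + 8) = (k - 4)*(k - 1)*(k + 2)*(k + 4)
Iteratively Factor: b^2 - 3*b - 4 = (b + 1)*(b - 4)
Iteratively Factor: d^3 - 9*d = (d + 3)*(d^2 - 3*d) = (d - 3)*(d + 3)*(d)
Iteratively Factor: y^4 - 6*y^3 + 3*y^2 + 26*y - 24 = (y - 4)*(y^3 - 2*y^2 - 5*y + 6) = (y - 4)*(y - 1)*(y^2 - y - 6) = (y - 4)*(y - 3)*(y - 1)*(y + 2)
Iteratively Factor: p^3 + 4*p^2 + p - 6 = (p + 3)*(p^2 + p - 2) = (p - 1)*(p + 3)*(p + 2)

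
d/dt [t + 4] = 1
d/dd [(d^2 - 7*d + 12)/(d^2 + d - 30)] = 2*(4*d^2 - 42*d + 99)/(d^4 + 2*d^3 - 59*d^2 - 60*d + 900)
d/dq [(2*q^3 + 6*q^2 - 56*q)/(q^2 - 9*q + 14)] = 2*(q^4 - 18*q^3 + 43*q^2 + 84*q - 392)/(q^4 - 18*q^3 + 109*q^2 - 252*q + 196)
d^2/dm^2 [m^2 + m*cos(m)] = -m*cos(m) - 2*sin(m) + 2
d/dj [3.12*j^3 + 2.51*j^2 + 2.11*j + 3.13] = 9.36*j^2 + 5.02*j + 2.11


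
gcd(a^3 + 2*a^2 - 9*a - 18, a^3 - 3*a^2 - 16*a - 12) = a + 2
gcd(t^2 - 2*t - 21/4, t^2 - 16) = 1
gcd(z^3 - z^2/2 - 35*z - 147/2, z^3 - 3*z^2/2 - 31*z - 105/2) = z^2 - 4*z - 21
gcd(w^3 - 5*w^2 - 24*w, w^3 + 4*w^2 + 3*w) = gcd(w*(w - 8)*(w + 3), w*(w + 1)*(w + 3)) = w^2 + 3*w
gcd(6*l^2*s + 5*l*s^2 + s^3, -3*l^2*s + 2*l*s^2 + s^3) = 3*l*s + s^2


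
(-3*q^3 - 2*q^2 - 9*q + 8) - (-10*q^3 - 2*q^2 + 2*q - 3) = 7*q^3 - 11*q + 11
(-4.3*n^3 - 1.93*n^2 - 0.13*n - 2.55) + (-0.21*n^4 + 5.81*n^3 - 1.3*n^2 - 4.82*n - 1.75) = -0.21*n^4 + 1.51*n^3 - 3.23*n^2 - 4.95*n - 4.3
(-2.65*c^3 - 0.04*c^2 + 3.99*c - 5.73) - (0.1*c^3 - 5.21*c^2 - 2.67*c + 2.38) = -2.75*c^3 + 5.17*c^2 + 6.66*c - 8.11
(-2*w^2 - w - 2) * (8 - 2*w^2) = 4*w^4 + 2*w^3 - 12*w^2 - 8*w - 16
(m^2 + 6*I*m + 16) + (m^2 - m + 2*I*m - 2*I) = 2*m^2 - m + 8*I*m + 16 - 2*I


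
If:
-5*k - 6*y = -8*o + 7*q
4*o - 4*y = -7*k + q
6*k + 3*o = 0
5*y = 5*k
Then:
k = 0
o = 0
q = 0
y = 0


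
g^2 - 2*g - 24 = (g - 6)*(g + 4)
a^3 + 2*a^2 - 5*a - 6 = (a - 2)*(a + 1)*(a + 3)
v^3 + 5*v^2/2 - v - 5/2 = (v - 1)*(v + 1)*(v + 5/2)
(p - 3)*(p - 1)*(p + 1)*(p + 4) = p^4 + p^3 - 13*p^2 - p + 12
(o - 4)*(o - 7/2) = o^2 - 15*o/2 + 14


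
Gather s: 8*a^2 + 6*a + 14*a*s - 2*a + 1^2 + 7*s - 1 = 8*a^2 + 4*a + s*(14*a + 7)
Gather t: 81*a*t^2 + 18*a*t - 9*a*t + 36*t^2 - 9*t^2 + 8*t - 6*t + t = t^2*(81*a + 27) + t*(9*a + 3)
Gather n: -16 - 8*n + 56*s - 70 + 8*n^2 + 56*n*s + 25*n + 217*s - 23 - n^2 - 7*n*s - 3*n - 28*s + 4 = 7*n^2 + n*(49*s + 14) + 245*s - 105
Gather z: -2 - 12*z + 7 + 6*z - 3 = 2 - 6*z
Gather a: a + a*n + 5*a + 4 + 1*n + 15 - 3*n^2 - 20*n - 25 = a*(n + 6) - 3*n^2 - 19*n - 6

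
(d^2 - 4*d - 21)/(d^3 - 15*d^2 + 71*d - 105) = (d + 3)/(d^2 - 8*d + 15)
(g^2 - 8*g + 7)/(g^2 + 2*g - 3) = (g - 7)/(g + 3)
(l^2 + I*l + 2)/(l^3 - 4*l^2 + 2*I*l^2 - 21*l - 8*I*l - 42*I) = (l - I)/(l^2 - 4*l - 21)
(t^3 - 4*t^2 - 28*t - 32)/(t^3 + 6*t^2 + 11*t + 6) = (t^2 - 6*t - 16)/(t^2 + 4*t + 3)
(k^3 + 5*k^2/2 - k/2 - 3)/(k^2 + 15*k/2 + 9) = (k^2 + k - 2)/(k + 6)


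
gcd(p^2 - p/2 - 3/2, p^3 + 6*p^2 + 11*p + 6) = p + 1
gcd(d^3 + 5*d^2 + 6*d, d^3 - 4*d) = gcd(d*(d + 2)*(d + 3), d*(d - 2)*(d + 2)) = d^2 + 2*d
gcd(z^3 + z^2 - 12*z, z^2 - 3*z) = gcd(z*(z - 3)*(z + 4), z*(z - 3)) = z^2 - 3*z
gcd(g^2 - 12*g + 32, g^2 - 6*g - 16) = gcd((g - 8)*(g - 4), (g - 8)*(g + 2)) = g - 8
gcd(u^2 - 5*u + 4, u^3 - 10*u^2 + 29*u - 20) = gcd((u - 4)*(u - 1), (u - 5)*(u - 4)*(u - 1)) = u^2 - 5*u + 4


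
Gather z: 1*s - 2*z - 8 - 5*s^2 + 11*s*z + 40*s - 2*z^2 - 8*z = -5*s^2 + 41*s - 2*z^2 + z*(11*s - 10) - 8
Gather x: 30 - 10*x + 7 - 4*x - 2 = 35 - 14*x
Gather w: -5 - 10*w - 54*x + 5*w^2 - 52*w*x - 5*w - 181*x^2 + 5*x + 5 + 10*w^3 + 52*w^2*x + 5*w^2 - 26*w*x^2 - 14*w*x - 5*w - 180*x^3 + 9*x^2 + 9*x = 10*w^3 + w^2*(52*x + 10) + w*(-26*x^2 - 66*x - 20) - 180*x^3 - 172*x^2 - 40*x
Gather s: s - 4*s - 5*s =-8*s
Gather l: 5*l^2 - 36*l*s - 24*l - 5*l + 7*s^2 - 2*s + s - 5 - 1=5*l^2 + l*(-36*s - 29) + 7*s^2 - s - 6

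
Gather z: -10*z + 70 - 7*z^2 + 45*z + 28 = -7*z^2 + 35*z + 98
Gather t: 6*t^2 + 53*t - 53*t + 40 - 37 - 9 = 6*t^2 - 6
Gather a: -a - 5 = -a - 5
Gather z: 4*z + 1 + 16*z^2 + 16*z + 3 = 16*z^2 + 20*z + 4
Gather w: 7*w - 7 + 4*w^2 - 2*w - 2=4*w^2 + 5*w - 9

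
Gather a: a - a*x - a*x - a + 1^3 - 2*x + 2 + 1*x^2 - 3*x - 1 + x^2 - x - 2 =-2*a*x + 2*x^2 - 6*x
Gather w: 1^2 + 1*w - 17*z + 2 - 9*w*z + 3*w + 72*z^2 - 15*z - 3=w*(4 - 9*z) + 72*z^2 - 32*z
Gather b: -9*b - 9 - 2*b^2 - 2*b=-2*b^2 - 11*b - 9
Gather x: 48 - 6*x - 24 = 24 - 6*x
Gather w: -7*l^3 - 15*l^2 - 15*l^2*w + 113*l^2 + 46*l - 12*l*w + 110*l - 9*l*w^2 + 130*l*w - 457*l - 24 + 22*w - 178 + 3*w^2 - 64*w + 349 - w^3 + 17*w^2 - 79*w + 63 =-7*l^3 + 98*l^2 - 301*l - w^3 + w^2*(20 - 9*l) + w*(-15*l^2 + 118*l - 121) + 210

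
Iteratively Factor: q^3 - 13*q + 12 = (q - 3)*(q^2 + 3*q - 4) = (q - 3)*(q - 1)*(q + 4)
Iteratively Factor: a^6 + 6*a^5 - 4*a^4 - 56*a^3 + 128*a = (a - 2)*(a^5 + 8*a^4 + 12*a^3 - 32*a^2 - 64*a) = (a - 2)*(a + 4)*(a^4 + 4*a^3 - 4*a^2 - 16*a) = a*(a - 2)*(a + 4)*(a^3 + 4*a^2 - 4*a - 16) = a*(a - 2)^2*(a + 4)*(a^2 + 6*a + 8) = a*(a - 2)^2*(a + 4)^2*(a + 2)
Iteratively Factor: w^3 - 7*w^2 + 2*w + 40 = (w - 5)*(w^2 - 2*w - 8) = (w - 5)*(w - 4)*(w + 2)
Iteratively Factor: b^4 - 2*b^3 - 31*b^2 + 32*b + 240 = (b - 4)*(b^3 + 2*b^2 - 23*b - 60) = (b - 4)*(b + 4)*(b^2 - 2*b - 15) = (b - 5)*(b - 4)*(b + 4)*(b + 3)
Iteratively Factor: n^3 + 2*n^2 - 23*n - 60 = (n + 4)*(n^2 - 2*n - 15) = (n + 3)*(n + 4)*(n - 5)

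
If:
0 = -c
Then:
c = 0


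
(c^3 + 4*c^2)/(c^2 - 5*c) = c*(c + 4)/(c - 5)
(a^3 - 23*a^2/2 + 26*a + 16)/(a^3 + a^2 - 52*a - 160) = (a^2 - 7*a/2 - 2)/(a^2 + 9*a + 20)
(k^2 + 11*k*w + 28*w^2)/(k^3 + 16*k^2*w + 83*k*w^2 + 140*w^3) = 1/(k + 5*w)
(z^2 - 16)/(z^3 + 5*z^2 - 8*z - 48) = (z - 4)/(z^2 + z - 12)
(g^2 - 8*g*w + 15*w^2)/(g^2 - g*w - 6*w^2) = (g - 5*w)/(g + 2*w)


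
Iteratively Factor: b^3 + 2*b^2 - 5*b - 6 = (b + 3)*(b^2 - b - 2) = (b + 1)*(b + 3)*(b - 2)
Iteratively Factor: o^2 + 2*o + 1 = (o + 1)*(o + 1)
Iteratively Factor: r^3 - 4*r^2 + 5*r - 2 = (r - 2)*(r^2 - 2*r + 1) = (r - 2)*(r - 1)*(r - 1)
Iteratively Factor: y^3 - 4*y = (y + 2)*(y^2 - 2*y) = y*(y + 2)*(y - 2)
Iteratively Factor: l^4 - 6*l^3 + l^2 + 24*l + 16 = (l - 4)*(l^3 - 2*l^2 - 7*l - 4) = (l - 4)*(l + 1)*(l^2 - 3*l - 4) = (l - 4)*(l + 1)^2*(l - 4)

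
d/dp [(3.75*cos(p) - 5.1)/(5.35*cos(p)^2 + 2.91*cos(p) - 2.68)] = (20.0625*cos(p)^2 - 54.57*cos(p) - 4.791)*sin(p)/(28.6225*cos(p)^4 + 31.137*cos(p)^3 - 20.2079*cos(p)^2 - 15.5976*cos(p) + 7.1824)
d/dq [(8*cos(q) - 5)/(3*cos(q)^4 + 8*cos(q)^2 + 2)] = 4*(18*sin(q)^4 - 52*sin(q)^2 - 125*cos(q)/4 - 15*cos(3*q)/4 + 30)*sin(q)/(3*sin(q)^4 - 14*sin(q)^2 + 13)^2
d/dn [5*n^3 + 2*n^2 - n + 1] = 15*n^2 + 4*n - 1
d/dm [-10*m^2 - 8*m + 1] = -20*m - 8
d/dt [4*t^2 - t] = 8*t - 1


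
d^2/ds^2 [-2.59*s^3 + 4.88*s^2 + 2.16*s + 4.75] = 9.76 - 15.54*s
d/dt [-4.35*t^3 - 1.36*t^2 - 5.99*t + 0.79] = -13.05*t^2 - 2.72*t - 5.99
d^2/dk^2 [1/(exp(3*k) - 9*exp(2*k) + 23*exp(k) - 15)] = ((-9*exp(2*k) + 36*exp(k) - 23)*(exp(3*k) - 9*exp(2*k) + 23*exp(k) - 15) + 2*(3*exp(2*k) - 18*exp(k) + 23)^2*exp(k))*exp(k)/(exp(3*k) - 9*exp(2*k) + 23*exp(k) - 15)^3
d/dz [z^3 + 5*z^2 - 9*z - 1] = 3*z^2 + 10*z - 9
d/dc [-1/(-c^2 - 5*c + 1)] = (-2*c - 5)/(c^2 + 5*c - 1)^2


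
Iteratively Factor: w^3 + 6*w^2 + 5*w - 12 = (w + 3)*(w^2 + 3*w - 4) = (w + 3)*(w + 4)*(w - 1)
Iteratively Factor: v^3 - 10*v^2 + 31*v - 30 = (v - 3)*(v^2 - 7*v + 10) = (v - 3)*(v - 2)*(v - 5)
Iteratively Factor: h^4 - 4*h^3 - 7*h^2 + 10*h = (h + 2)*(h^3 - 6*h^2 + 5*h) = (h - 5)*(h + 2)*(h^2 - h) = h*(h - 5)*(h + 2)*(h - 1)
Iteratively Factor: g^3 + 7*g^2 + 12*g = (g)*(g^2 + 7*g + 12) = g*(g + 3)*(g + 4)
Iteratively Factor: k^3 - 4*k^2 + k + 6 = (k - 2)*(k^2 - 2*k - 3) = (k - 2)*(k + 1)*(k - 3)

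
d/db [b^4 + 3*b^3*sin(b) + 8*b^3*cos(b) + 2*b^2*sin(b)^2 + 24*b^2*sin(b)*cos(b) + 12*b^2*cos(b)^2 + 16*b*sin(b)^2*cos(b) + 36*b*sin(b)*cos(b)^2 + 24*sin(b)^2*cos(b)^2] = -8*b^3*sin(b) + 3*b^3*cos(b) + 4*b^3 + 9*b^2*sin(b) - 10*b^2*sin(2*b) + 24*b^2*cos(b) + 24*b^2*cos(2*b) - 4*b*sin(b) + 24*b*sin(2*b) + 12*b*sin(3*b) + 9*b*cos(b) + 10*b*cos(2*b) + 27*b*cos(3*b) + 14*b + 9*sin(b) + 9*sin(3*b) + 12*sin(4*b) + 4*cos(b) - 4*cos(3*b)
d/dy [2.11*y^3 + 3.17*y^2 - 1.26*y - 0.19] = 6.33*y^2 + 6.34*y - 1.26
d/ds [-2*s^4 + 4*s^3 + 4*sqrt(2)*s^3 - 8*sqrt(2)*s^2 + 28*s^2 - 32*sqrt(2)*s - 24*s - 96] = -8*s^3 + 12*s^2 + 12*sqrt(2)*s^2 - 16*sqrt(2)*s + 56*s - 32*sqrt(2) - 24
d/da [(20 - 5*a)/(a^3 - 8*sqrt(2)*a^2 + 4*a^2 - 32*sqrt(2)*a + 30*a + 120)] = 5*(-a^3 - 4*a^2 + 8*sqrt(2)*a^2 - 30*a + 32*sqrt(2)*a + (a - 4)*(3*a^2 - 16*sqrt(2)*a + 8*a - 32*sqrt(2) + 30) - 120)/(a^3 - 8*sqrt(2)*a^2 + 4*a^2 - 32*sqrt(2)*a + 30*a + 120)^2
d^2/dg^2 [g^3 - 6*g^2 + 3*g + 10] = 6*g - 12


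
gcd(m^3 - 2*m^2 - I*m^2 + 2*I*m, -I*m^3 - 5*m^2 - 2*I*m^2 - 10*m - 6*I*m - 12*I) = 1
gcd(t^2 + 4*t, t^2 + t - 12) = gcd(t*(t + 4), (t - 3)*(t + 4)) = t + 4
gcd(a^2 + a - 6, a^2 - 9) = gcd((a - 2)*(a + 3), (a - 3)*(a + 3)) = a + 3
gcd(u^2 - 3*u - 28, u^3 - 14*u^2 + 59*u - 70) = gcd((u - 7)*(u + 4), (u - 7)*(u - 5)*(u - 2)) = u - 7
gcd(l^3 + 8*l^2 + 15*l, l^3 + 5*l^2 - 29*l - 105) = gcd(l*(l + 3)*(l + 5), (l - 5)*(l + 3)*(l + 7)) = l + 3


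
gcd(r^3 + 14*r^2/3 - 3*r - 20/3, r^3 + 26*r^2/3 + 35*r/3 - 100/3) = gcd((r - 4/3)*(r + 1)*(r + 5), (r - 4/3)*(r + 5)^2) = r^2 + 11*r/3 - 20/3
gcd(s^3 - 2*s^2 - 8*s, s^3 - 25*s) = s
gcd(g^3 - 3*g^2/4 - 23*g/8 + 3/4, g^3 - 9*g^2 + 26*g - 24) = g - 2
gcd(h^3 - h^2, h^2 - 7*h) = h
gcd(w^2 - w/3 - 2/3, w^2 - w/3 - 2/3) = w^2 - w/3 - 2/3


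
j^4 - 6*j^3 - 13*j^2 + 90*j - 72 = (j - 6)*(j - 3)*(j - 1)*(j + 4)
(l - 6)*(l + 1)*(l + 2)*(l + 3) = l^4 - 25*l^2 - 60*l - 36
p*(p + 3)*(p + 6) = p^3 + 9*p^2 + 18*p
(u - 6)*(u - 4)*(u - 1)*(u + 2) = u^4 - 9*u^3 + 12*u^2 + 44*u - 48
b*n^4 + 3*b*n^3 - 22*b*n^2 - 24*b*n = n*(n - 4)*(n + 6)*(b*n + b)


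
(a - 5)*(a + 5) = a^2 - 25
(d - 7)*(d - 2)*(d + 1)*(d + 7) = d^4 - d^3 - 51*d^2 + 49*d + 98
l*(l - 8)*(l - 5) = l^3 - 13*l^2 + 40*l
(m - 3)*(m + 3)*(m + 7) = m^3 + 7*m^2 - 9*m - 63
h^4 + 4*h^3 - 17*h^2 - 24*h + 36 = (h - 3)*(h - 1)*(h + 2)*(h + 6)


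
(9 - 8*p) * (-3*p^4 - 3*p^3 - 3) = 24*p^5 - 3*p^4 - 27*p^3 + 24*p - 27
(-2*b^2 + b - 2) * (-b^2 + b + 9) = 2*b^4 - 3*b^3 - 15*b^2 + 7*b - 18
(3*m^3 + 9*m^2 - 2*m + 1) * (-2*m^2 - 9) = -6*m^5 - 18*m^4 - 23*m^3 - 83*m^2 + 18*m - 9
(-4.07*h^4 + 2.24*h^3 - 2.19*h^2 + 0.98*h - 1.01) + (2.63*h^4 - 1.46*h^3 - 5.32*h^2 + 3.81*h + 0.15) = -1.44*h^4 + 0.78*h^3 - 7.51*h^2 + 4.79*h - 0.86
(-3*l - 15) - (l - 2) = -4*l - 13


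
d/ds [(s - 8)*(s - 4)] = 2*s - 12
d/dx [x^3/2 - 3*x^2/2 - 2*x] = 3*x^2/2 - 3*x - 2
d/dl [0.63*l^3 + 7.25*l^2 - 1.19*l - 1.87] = 1.89*l^2 + 14.5*l - 1.19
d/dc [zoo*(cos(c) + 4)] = zoo*sin(c)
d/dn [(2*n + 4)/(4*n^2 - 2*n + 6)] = (2*n^2 - n - (n + 2)*(4*n - 1) + 3)/(2*n^2 - n + 3)^2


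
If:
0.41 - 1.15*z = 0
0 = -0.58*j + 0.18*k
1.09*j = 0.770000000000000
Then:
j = 0.71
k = 2.28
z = 0.36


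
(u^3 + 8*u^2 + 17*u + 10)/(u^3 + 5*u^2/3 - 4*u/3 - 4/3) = 3*(u^2 + 6*u + 5)/(3*u^2 - u - 2)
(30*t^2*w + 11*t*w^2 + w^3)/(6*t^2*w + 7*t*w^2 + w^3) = (5*t + w)/(t + w)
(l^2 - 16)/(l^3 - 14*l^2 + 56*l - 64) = (l + 4)/(l^2 - 10*l + 16)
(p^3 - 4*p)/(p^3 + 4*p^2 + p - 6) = p*(p - 2)/(p^2 + 2*p - 3)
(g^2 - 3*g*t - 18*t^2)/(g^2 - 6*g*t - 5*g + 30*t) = (g + 3*t)/(g - 5)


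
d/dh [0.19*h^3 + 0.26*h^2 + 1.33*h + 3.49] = 0.57*h^2 + 0.52*h + 1.33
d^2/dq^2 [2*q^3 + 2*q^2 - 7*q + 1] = 12*q + 4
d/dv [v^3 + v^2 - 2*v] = 3*v^2 + 2*v - 2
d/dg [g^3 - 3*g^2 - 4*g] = 3*g^2 - 6*g - 4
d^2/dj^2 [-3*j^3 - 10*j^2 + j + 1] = -18*j - 20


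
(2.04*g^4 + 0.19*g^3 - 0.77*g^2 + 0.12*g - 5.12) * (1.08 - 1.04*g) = -2.1216*g^5 + 2.0056*g^4 + 1.006*g^3 - 0.9564*g^2 + 5.4544*g - 5.5296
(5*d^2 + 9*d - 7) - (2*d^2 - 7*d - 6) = 3*d^2 + 16*d - 1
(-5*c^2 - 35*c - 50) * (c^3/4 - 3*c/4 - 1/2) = -5*c^5/4 - 35*c^4/4 - 35*c^3/4 + 115*c^2/4 + 55*c + 25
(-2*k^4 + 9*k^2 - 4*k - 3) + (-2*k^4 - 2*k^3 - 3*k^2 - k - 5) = -4*k^4 - 2*k^3 + 6*k^2 - 5*k - 8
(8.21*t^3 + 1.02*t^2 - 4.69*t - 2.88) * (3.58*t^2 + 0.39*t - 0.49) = 29.3918*t^5 + 6.8535*t^4 - 20.4153*t^3 - 12.6393*t^2 + 1.1749*t + 1.4112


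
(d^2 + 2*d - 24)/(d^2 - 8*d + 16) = (d + 6)/(d - 4)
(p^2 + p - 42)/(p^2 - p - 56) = (p - 6)/(p - 8)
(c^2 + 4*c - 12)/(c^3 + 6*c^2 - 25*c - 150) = (c - 2)/(c^2 - 25)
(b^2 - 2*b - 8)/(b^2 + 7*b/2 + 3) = 2*(b - 4)/(2*b + 3)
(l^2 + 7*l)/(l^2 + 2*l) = (l + 7)/(l + 2)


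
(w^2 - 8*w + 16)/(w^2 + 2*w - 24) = (w - 4)/(w + 6)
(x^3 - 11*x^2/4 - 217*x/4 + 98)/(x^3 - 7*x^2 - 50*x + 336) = (x - 7/4)/(x - 6)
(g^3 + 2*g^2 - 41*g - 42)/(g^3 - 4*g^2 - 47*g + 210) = (g + 1)/(g - 5)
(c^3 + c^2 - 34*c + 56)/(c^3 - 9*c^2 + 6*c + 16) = (c^2 + 3*c - 28)/(c^2 - 7*c - 8)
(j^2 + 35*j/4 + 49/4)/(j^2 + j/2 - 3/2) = (4*j^2 + 35*j + 49)/(2*(2*j^2 + j - 3))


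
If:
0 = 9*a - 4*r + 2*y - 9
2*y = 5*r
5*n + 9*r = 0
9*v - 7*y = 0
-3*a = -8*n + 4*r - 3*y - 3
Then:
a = 1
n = 0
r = 0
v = 0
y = 0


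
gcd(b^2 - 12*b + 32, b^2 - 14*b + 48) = b - 8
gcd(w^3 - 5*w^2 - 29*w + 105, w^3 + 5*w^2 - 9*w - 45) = w^2 + 2*w - 15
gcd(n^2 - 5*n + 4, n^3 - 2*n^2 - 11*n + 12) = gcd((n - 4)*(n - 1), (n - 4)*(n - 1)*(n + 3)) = n^2 - 5*n + 4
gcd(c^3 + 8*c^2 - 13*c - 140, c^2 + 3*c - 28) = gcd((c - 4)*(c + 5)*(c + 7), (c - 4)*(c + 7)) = c^2 + 3*c - 28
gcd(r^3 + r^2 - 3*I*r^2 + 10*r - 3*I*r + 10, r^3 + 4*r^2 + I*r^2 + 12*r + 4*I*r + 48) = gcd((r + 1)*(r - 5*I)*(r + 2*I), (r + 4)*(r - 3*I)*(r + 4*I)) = 1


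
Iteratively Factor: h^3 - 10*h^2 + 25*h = (h)*(h^2 - 10*h + 25) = h*(h - 5)*(h - 5)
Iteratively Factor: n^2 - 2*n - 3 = (n + 1)*(n - 3)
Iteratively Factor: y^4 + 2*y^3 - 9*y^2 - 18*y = (y + 2)*(y^3 - 9*y) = (y - 3)*(y + 2)*(y^2 + 3*y) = y*(y - 3)*(y + 2)*(y + 3)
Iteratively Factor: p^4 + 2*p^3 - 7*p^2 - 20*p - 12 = (p + 2)*(p^3 - 7*p - 6) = (p - 3)*(p + 2)*(p^2 + 3*p + 2) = (p - 3)*(p + 1)*(p + 2)*(p + 2)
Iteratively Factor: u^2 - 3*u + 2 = (u - 1)*(u - 2)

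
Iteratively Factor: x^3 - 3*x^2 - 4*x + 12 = (x - 2)*(x^2 - x - 6) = (x - 2)*(x + 2)*(x - 3)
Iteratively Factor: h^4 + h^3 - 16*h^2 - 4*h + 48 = (h - 2)*(h^3 + 3*h^2 - 10*h - 24) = (h - 3)*(h - 2)*(h^2 + 6*h + 8) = (h - 3)*(h - 2)*(h + 4)*(h + 2)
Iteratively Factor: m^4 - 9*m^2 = (m)*(m^3 - 9*m) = m*(m - 3)*(m^2 + 3*m) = m^2*(m - 3)*(m + 3)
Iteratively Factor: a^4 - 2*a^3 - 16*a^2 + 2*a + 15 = (a + 1)*(a^3 - 3*a^2 - 13*a + 15) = (a - 1)*(a + 1)*(a^2 - 2*a - 15) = (a - 5)*(a - 1)*(a + 1)*(a + 3)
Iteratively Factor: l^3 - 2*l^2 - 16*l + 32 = (l - 2)*(l^2 - 16) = (l - 4)*(l - 2)*(l + 4)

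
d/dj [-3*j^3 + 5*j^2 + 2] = j*(10 - 9*j)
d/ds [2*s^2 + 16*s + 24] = 4*s + 16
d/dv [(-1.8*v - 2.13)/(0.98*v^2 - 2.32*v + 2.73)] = (1.764*v^2 + 4.1748*v - 9.8556)/(0.9604*v^4 - 4.5472*v^3 + 10.7332*v^2 - 12.6672*v + 7.4529)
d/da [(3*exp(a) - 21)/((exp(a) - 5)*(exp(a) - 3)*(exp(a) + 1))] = 6*(-exp(3*a) + 14*exp(2*a) - 49*exp(a) + 32)*exp(a)/(exp(6*a) - 14*exp(5*a) + 63*exp(4*a) - 68*exp(3*a) - 161*exp(2*a) + 210*exp(a) + 225)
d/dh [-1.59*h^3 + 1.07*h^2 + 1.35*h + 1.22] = -4.77*h^2 + 2.14*h + 1.35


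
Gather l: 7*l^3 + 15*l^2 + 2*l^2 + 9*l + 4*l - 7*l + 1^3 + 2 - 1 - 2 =7*l^3 + 17*l^2 + 6*l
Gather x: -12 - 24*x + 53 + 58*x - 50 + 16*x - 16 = 50*x - 25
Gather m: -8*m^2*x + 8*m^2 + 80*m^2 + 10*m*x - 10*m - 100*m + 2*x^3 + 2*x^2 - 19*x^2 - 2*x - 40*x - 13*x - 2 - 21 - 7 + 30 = m^2*(88 - 8*x) + m*(10*x - 110) + 2*x^3 - 17*x^2 - 55*x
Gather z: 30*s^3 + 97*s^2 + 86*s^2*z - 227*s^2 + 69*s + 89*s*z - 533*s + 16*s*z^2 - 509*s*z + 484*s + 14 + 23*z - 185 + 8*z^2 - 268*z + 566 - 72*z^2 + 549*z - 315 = 30*s^3 - 130*s^2 + 20*s + z^2*(16*s - 64) + z*(86*s^2 - 420*s + 304) + 80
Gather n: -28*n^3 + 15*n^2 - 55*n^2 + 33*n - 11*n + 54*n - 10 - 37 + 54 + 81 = -28*n^3 - 40*n^2 + 76*n + 88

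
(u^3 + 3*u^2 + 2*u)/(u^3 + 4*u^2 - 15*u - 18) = u*(u + 2)/(u^2 + 3*u - 18)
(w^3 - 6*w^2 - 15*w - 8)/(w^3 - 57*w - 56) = (w + 1)/(w + 7)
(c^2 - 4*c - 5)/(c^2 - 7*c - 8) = (c - 5)/(c - 8)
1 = 1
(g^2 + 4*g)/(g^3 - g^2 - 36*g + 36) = g*(g + 4)/(g^3 - g^2 - 36*g + 36)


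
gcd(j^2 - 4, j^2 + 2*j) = j + 2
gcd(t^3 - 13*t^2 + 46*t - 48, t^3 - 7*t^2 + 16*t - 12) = t^2 - 5*t + 6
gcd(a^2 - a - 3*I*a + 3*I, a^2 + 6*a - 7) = a - 1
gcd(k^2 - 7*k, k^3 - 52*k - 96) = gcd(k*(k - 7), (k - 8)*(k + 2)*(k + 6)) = 1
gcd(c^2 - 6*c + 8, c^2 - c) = 1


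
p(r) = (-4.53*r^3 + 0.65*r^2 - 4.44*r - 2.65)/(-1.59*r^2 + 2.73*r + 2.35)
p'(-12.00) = 2.78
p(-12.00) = -30.74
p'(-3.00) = 2.29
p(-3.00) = -6.89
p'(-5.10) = 2.57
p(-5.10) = -12.05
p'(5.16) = 1.02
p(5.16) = 24.35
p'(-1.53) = 1.49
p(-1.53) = -3.94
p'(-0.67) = -199.47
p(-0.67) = -10.26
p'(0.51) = -1.66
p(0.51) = -1.61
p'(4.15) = -1.59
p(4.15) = 24.35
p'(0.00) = -0.58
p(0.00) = -1.13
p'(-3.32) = 2.36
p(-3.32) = -7.63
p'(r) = (3.18*r - 2.73)*(-4.53*r^3 + 0.65*r^2 - 4.44*r - 2.65)/(-1.59*r^2 + 2.73*r + 2.35)^2 + (-13.59*r^2 + 1.3*r - 4.44)/(-1.59*r^2 + 2.73*r + 2.35)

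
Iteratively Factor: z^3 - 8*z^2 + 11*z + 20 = (z + 1)*(z^2 - 9*z + 20) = (z - 5)*(z + 1)*(z - 4)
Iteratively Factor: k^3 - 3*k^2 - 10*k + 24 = (k - 2)*(k^2 - k - 12) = (k - 4)*(k - 2)*(k + 3)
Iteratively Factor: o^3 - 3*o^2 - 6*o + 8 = (o - 4)*(o^2 + o - 2) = (o - 4)*(o + 2)*(o - 1)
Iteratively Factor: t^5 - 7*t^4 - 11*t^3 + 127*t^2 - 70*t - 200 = (t + 4)*(t^4 - 11*t^3 + 33*t^2 - 5*t - 50) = (t + 1)*(t + 4)*(t^3 - 12*t^2 + 45*t - 50) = (t - 5)*(t + 1)*(t + 4)*(t^2 - 7*t + 10) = (t - 5)^2*(t + 1)*(t + 4)*(t - 2)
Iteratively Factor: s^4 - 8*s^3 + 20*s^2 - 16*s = (s - 2)*(s^3 - 6*s^2 + 8*s) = (s - 2)^2*(s^2 - 4*s) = (s - 4)*(s - 2)^2*(s)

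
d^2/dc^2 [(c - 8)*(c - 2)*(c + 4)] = 6*c - 12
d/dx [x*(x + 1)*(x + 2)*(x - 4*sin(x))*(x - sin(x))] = -x*(x + 1)*(x + 2)*(x - 4*sin(x))*(cos(x) - 1) - x*(x + 1)*(x + 2)*(x - sin(x))*(4*cos(x) - 1) + x*(x + 1)*(x - 4*sin(x))*(x - sin(x)) + x*(x + 2)*(x - 4*sin(x))*(x - sin(x)) + (x + 1)*(x + 2)*(x - 4*sin(x))*(x - sin(x))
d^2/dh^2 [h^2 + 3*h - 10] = 2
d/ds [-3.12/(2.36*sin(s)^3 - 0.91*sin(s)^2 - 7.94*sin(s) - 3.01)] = (22.0896*sin(s)^2 - 5.6784*sin(s) - 24.7728)*cos(s)/(-2.36*sin(s)^3 + 0.91*sin(s)^2 + 7.94*sin(s) + 3.01)^2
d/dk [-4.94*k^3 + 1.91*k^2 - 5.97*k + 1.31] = -14.82*k^2 + 3.82*k - 5.97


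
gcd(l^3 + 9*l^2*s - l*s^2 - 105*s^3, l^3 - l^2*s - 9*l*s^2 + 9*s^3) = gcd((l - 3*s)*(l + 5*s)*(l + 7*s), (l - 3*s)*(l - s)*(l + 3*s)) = -l + 3*s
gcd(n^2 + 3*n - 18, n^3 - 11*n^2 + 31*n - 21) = n - 3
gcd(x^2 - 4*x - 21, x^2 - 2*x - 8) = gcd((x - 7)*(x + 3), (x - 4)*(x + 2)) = 1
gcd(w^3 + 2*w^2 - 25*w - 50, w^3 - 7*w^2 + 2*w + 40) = w^2 - 3*w - 10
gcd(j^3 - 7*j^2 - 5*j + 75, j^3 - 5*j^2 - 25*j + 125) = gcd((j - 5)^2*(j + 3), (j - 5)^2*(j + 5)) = j^2 - 10*j + 25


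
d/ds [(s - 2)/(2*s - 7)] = -3/(2*s - 7)^2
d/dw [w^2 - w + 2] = 2*w - 1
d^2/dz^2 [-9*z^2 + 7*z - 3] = -18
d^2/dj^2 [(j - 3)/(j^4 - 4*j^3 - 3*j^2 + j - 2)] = 2*(-(j - 3)*(4*j^3 - 12*j^2 - 6*j + 1)^2 + (-4*j^3 + 12*j^2 + 6*j + 3*(j - 3)*(-2*j^2 + 4*j + 1) - 1)*(-j^4 + 4*j^3 + 3*j^2 - j + 2))/(-j^4 + 4*j^3 + 3*j^2 - j + 2)^3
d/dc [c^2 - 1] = 2*c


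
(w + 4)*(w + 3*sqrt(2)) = w^2 + 4*w + 3*sqrt(2)*w + 12*sqrt(2)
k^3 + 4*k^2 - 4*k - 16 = (k - 2)*(k + 2)*(k + 4)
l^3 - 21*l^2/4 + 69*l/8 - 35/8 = (l - 5/2)*(l - 7/4)*(l - 1)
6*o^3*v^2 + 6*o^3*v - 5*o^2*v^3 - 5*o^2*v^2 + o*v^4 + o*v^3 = v*(-3*o + v)*(-2*o + v)*(o*v + o)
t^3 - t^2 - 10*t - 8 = (t - 4)*(t + 1)*(t + 2)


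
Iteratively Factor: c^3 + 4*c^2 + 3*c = (c + 3)*(c^2 + c) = (c + 1)*(c + 3)*(c)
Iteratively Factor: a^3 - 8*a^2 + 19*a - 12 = (a - 4)*(a^2 - 4*a + 3) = (a - 4)*(a - 1)*(a - 3)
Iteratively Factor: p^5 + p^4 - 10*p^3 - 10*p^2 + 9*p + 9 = (p + 3)*(p^4 - 2*p^3 - 4*p^2 + 2*p + 3) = (p + 1)*(p + 3)*(p^3 - 3*p^2 - p + 3) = (p - 3)*(p + 1)*(p + 3)*(p^2 - 1) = (p - 3)*(p + 1)^2*(p + 3)*(p - 1)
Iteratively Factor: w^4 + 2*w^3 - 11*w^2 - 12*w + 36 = (w + 3)*(w^3 - w^2 - 8*w + 12) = (w - 2)*(w + 3)*(w^2 + w - 6) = (w - 2)^2*(w + 3)*(w + 3)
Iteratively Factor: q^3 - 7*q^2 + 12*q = (q - 3)*(q^2 - 4*q) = q*(q - 3)*(q - 4)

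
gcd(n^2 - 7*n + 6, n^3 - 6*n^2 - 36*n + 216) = n - 6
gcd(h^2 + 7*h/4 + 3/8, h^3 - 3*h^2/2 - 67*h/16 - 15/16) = h + 1/4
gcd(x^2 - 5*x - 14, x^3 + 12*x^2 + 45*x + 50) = x + 2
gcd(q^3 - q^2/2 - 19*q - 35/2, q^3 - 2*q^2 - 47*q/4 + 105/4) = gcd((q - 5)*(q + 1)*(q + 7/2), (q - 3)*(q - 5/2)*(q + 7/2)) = q + 7/2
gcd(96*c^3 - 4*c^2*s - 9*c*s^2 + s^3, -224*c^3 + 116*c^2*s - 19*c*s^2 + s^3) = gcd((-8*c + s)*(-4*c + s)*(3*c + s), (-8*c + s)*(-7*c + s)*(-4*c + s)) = 32*c^2 - 12*c*s + s^2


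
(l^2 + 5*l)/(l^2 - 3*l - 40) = l/(l - 8)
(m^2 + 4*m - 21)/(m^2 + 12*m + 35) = (m - 3)/(m + 5)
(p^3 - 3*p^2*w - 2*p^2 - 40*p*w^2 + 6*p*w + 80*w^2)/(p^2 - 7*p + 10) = (p^2 - 3*p*w - 40*w^2)/(p - 5)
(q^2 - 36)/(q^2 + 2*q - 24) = (q - 6)/(q - 4)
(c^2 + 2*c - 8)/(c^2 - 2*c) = (c + 4)/c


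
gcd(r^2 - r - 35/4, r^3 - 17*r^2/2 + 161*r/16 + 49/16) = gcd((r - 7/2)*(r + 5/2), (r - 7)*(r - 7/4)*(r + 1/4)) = 1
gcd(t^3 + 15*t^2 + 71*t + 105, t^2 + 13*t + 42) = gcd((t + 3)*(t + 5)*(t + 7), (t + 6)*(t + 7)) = t + 7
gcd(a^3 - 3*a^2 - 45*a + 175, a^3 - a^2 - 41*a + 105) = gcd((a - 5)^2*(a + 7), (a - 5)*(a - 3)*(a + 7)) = a^2 + 2*a - 35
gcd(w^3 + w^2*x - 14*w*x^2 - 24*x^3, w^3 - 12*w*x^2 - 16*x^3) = -w^2 + 2*w*x + 8*x^2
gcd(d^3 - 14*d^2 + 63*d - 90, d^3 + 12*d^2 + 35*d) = 1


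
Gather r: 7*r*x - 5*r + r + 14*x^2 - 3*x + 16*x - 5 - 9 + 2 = r*(7*x - 4) + 14*x^2 + 13*x - 12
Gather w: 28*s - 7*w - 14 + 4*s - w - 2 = 32*s - 8*w - 16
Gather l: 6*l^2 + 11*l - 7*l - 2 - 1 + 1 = 6*l^2 + 4*l - 2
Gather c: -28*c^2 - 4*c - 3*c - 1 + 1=-28*c^2 - 7*c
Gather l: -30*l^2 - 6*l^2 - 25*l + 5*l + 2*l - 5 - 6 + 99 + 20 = -36*l^2 - 18*l + 108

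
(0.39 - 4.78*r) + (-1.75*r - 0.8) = -6.53*r - 0.41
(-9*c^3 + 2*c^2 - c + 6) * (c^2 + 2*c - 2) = -9*c^5 - 16*c^4 + 21*c^3 + 14*c - 12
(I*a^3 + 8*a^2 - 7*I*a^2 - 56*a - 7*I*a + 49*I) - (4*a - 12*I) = I*a^3 + 8*a^2 - 7*I*a^2 - 60*a - 7*I*a + 61*I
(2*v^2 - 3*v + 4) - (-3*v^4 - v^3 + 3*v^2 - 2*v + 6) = 3*v^4 + v^3 - v^2 - v - 2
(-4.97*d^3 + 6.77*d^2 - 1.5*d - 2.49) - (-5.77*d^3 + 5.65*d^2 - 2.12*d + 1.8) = 0.8*d^3 + 1.12*d^2 + 0.62*d - 4.29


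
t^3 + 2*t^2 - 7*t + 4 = (t - 1)^2*(t + 4)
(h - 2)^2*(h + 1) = h^3 - 3*h^2 + 4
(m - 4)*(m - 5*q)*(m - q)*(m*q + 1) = m^4*q - 6*m^3*q^2 - 4*m^3*q + m^3 + 5*m^2*q^3 + 24*m^2*q^2 - 6*m^2*q - 4*m^2 - 20*m*q^3 + 5*m*q^2 + 24*m*q - 20*q^2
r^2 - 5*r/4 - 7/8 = (r - 7/4)*(r + 1/2)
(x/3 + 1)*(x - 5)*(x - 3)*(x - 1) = x^4/3 - 2*x^3 - 4*x^2/3 + 18*x - 15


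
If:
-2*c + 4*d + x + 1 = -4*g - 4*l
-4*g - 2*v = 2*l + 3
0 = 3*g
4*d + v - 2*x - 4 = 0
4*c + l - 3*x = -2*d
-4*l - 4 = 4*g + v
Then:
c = -55/48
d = 19/48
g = 0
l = -5/6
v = -2/3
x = -37/24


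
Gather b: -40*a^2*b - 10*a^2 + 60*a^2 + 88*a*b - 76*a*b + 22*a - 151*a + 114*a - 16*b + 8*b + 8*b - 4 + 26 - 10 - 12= 50*a^2 - 15*a + b*(-40*a^2 + 12*a)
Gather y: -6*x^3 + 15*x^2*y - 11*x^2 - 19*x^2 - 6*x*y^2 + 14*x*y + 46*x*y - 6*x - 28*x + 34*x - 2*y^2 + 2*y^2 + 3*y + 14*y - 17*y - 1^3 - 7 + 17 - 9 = -6*x^3 - 30*x^2 - 6*x*y^2 + y*(15*x^2 + 60*x)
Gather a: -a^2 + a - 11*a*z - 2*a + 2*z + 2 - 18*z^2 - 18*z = -a^2 + a*(-11*z - 1) - 18*z^2 - 16*z + 2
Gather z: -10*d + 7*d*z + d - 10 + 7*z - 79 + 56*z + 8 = -9*d + z*(7*d + 63) - 81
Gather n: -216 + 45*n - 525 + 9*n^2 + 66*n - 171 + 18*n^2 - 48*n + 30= 27*n^2 + 63*n - 882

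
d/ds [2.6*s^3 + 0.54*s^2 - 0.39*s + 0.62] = 7.8*s^2 + 1.08*s - 0.39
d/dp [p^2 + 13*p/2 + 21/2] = 2*p + 13/2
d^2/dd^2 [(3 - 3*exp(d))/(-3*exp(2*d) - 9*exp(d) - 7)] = (27*exp(4*d) - 189*exp(3*d) - 621*exp(2*d) - 180*exp(d) + 336)*exp(d)/(27*exp(6*d) + 243*exp(5*d) + 918*exp(4*d) + 1863*exp(3*d) + 2142*exp(2*d) + 1323*exp(d) + 343)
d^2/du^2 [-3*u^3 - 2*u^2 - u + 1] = -18*u - 4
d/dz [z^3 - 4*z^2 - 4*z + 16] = 3*z^2 - 8*z - 4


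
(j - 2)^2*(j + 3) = j^3 - j^2 - 8*j + 12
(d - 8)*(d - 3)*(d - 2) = d^3 - 13*d^2 + 46*d - 48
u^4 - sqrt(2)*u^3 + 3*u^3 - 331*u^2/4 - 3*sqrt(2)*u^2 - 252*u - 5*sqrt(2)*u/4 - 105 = (u + 1/2)*(u + 5/2)*(u - 7*sqrt(2))*(u + 6*sqrt(2))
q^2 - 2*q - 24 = (q - 6)*(q + 4)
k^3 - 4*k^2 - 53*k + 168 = (k - 8)*(k - 3)*(k + 7)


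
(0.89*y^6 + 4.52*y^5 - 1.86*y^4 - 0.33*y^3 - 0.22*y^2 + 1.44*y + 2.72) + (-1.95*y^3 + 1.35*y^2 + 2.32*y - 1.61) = 0.89*y^6 + 4.52*y^5 - 1.86*y^4 - 2.28*y^3 + 1.13*y^2 + 3.76*y + 1.11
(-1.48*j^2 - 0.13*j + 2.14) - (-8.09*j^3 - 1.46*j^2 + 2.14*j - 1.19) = 8.09*j^3 - 0.02*j^2 - 2.27*j + 3.33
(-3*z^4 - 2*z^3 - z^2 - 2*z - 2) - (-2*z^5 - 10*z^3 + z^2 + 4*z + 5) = 2*z^5 - 3*z^4 + 8*z^3 - 2*z^2 - 6*z - 7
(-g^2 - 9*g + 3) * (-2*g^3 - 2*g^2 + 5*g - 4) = 2*g^5 + 20*g^4 + 7*g^3 - 47*g^2 + 51*g - 12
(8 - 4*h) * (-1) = 4*h - 8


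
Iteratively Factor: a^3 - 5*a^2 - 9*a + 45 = (a - 5)*(a^2 - 9) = (a - 5)*(a + 3)*(a - 3)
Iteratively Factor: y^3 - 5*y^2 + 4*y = (y - 4)*(y^2 - y) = (y - 4)*(y - 1)*(y)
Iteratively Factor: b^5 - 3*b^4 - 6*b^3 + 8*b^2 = (b)*(b^4 - 3*b^3 - 6*b^2 + 8*b) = b*(b - 4)*(b^3 + b^2 - 2*b) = b*(b - 4)*(b + 2)*(b^2 - b) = b^2*(b - 4)*(b + 2)*(b - 1)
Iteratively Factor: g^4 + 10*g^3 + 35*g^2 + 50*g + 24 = (g + 3)*(g^3 + 7*g^2 + 14*g + 8) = (g + 3)*(g + 4)*(g^2 + 3*g + 2) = (g + 2)*(g + 3)*(g + 4)*(g + 1)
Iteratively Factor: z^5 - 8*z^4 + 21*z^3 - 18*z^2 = (z)*(z^4 - 8*z^3 + 21*z^2 - 18*z) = z^2*(z^3 - 8*z^2 + 21*z - 18) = z^2*(z - 3)*(z^2 - 5*z + 6) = z^2*(z - 3)^2*(z - 2)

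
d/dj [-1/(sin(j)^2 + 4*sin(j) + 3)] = 2*(sin(j) + 2)*cos(j)/(sin(j)^2 + 4*sin(j) + 3)^2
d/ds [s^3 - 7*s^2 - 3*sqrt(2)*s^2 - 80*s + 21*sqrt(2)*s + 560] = 3*s^2 - 14*s - 6*sqrt(2)*s - 80 + 21*sqrt(2)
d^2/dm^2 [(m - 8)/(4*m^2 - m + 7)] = 2*(3*(11 - 4*m)*(4*m^2 - m + 7) + (m - 8)*(8*m - 1)^2)/(4*m^2 - m + 7)^3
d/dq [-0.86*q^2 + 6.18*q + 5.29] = 6.18 - 1.72*q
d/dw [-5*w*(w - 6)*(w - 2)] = -15*w^2 + 80*w - 60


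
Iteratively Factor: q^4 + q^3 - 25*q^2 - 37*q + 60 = (q + 3)*(q^3 - 2*q^2 - 19*q + 20) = (q - 1)*(q + 3)*(q^2 - q - 20) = (q - 1)*(q + 3)*(q + 4)*(q - 5)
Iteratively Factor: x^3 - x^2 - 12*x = (x)*(x^2 - x - 12) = x*(x + 3)*(x - 4)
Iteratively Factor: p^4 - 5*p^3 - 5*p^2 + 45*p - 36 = (p - 4)*(p^3 - p^2 - 9*p + 9) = (p - 4)*(p - 1)*(p^2 - 9) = (p - 4)*(p - 1)*(p + 3)*(p - 3)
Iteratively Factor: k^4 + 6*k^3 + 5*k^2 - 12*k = (k + 3)*(k^3 + 3*k^2 - 4*k) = (k - 1)*(k + 3)*(k^2 + 4*k) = (k - 1)*(k + 3)*(k + 4)*(k)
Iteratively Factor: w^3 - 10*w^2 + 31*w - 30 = (w - 3)*(w^2 - 7*w + 10) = (w - 5)*(w - 3)*(w - 2)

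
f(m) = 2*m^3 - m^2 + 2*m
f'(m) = 6*m^2 - 2*m + 2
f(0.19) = 0.36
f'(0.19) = 1.84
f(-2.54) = -44.31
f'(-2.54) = 45.79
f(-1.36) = -9.60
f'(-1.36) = 15.82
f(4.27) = 146.02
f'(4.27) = 102.86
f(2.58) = 32.85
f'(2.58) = 36.78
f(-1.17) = -6.91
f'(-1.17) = 12.55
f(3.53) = 82.57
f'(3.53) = 69.71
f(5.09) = 248.02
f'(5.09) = 147.27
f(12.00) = 3336.00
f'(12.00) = 842.00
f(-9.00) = -1557.00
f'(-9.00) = 506.00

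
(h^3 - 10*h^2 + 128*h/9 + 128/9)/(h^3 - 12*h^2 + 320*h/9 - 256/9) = (3*h + 2)/(3*h - 4)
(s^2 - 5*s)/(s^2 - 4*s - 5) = s/(s + 1)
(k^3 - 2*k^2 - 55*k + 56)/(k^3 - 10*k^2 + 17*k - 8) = (k + 7)/(k - 1)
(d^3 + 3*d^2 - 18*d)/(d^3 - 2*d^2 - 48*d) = (d - 3)/(d - 8)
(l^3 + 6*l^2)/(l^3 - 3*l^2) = (l + 6)/(l - 3)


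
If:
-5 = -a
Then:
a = 5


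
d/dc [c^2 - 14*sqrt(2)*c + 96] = 2*c - 14*sqrt(2)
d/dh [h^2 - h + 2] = 2*h - 1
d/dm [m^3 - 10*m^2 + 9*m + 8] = 3*m^2 - 20*m + 9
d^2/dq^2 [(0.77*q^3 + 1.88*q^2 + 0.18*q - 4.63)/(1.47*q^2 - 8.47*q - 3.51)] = (-3.5527136788005e-15*q^5 + 2.8421709430404e-14*q^4 + 166.020232*q^3 + 135.522828*q^2 + 408.37734*q - 676.478672)/(3.176523*q^6 - 54.908469*q^5 + 293.623092*q^4 - 345.429469*q^3 - 701.100036*q^2 - 313.053741*q - 43.243551)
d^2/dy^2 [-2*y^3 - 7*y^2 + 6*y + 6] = -12*y - 14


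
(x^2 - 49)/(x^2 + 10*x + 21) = (x - 7)/(x + 3)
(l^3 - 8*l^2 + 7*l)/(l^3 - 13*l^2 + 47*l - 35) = l/(l - 5)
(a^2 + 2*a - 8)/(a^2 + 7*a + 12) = (a - 2)/(a + 3)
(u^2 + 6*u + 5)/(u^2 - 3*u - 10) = (u^2 + 6*u + 5)/(u^2 - 3*u - 10)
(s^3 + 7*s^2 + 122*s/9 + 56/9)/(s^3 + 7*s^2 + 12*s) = (s^2 + 3*s + 14/9)/(s*(s + 3))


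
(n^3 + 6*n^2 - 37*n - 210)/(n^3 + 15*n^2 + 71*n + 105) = (n - 6)/(n + 3)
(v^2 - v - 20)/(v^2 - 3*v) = (v^2 - v - 20)/(v*(v - 3))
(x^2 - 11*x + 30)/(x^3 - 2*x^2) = (x^2 - 11*x + 30)/(x^2*(x - 2))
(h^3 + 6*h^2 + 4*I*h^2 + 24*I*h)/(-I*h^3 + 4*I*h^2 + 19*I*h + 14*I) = h*(I*h^2 + 2*h*(-2 + 3*I) - 24)/(h^3 - 4*h^2 - 19*h - 14)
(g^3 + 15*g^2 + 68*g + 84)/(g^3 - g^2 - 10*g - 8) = (g^2 + 13*g + 42)/(g^2 - 3*g - 4)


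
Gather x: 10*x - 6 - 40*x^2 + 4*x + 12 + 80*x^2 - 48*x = 40*x^2 - 34*x + 6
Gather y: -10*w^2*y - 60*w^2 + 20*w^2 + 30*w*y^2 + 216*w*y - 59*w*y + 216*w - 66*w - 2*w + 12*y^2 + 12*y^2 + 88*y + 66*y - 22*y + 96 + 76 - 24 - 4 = -40*w^2 + 148*w + y^2*(30*w + 24) + y*(-10*w^2 + 157*w + 132) + 144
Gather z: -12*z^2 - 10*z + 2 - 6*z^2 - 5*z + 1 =-18*z^2 - 15*z + 3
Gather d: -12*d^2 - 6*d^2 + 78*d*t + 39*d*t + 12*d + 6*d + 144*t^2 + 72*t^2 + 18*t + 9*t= -18*d^2 + d*(117*t + 18) + 216*t^2 + 27*t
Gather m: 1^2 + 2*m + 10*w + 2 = 2*m + 10*w + 3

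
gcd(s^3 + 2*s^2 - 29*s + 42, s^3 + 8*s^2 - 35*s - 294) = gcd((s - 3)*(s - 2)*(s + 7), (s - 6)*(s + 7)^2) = s + 7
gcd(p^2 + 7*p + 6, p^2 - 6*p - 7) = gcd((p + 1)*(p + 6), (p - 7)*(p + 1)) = p + 1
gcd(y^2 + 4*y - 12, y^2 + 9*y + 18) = y + 6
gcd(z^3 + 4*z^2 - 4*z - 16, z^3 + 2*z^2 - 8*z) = z^2 + 2*z - 8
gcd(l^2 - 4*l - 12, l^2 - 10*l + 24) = l - 6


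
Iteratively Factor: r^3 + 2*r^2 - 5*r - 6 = (r + 1)*(r^2 + r - 6) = (r + 1)*(r + 3)*(r - 2)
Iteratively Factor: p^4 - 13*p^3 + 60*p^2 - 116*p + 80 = (p - 2)*(p^3 - 11*p^2 + 38*p - 40) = (p - 4)*(p - 2)*(p^2 - 7*p + 10) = (p - 4)*(p - 2)^2*(p - 5)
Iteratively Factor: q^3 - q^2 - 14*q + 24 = (q - 3)*(q^2 + 2*q - 8) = (q - 3)*(q + 4)*(q - 2)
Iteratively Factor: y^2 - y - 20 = (y + 4)*(y - 5)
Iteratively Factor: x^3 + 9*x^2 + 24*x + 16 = (x + 4)*(x^2 + 5*x + 4) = (x + 4)^2*(x + 1)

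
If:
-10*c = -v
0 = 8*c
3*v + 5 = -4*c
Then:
No Solution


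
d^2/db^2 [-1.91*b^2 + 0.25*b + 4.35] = -3.82000000000000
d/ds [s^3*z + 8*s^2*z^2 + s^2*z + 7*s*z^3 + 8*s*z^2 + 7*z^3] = z*(3*s^2 + 16*s*z + 2*s + 7*z^2 + 8*z)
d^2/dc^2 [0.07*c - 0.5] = 0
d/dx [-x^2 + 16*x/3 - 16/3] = 16/3 - 2*x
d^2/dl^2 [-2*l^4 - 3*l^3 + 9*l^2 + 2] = -24*l^2 - 18*l + 18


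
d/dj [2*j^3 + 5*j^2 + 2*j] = 6*j^2 + 10*j + 2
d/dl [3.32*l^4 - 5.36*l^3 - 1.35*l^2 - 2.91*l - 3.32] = 13.28*l^3 - 16.08*l^2 - 2.7*l - 2.91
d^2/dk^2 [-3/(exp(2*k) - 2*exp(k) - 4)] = 6*(4*(1 - exp(k))^2*exp(k) + (2*exp(k) - 1)*(-exp(2*k) + 2*exp(k) + 4))*exp(k)/(-exp(2*k) + 2*exp(k) + 4)^3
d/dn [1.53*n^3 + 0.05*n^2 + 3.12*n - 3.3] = 4.59*n^2 + 0.1*n + 3.12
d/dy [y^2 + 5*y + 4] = 2*y + 5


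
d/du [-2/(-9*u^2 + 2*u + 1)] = 4*(1 - 9*u)/(-9*u^2 + 2*u + 1)^2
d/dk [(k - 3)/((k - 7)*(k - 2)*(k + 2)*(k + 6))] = (-3*k^4 + 14*k^3 + 37*k^2 - 276*k + 180)/(k^8 - 2*k^7 - 91*k^6 + 100*k^5 + 2444*k^4 - 704*k^3 - 15440*k^2 + 1344*k + 28224)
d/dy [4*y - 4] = 4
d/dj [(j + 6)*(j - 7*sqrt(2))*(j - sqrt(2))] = 3*j^2 - 16*sqrt(2)*j + 12*j - 48*sqrt(2) + 14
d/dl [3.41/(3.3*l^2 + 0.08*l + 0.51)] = (-22.506*l - 0.2728)/(3.3*l^2 + 0.08*l + 0.51)^2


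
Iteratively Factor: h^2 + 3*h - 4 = (h + 4)*(h - 1)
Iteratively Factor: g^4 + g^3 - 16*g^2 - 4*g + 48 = (g + 4)*(g^3 - 3*g^2 - 4*g + 12) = (g - 2)*(g + 4)*(g^2 - g - 6) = (g - 3)*(g - 2)*(g + 4)*(g + 2)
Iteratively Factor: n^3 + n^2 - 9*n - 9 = (n + 3)*(n^2 - 2*n - 3) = (n + 1)*(n + 3)*(n - 3)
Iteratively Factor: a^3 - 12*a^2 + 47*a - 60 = (a - 5)*(a^2 - 7*a + 12) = (a - 5)*(a - 3)*(a - 4)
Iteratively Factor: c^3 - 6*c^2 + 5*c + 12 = (c + 1)*(c^2 - 7*c + 12) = (c - 3)*(c + 1)*(c - 4)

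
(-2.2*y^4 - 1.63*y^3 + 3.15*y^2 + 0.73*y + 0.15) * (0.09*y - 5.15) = -0.198*y^5 + 11.1833*y^4 + 8.678*y^3 - 16.1568*y^2 - 3.746*y - 0.7725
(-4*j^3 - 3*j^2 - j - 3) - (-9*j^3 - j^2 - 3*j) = 5*j^3 - 2*j^2 + 2*j - 3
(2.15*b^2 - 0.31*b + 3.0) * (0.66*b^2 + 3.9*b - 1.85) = 1.419*b^4 + 8.1804*b^3 - 3.2065*b^2 + 12.2735*b - 5.55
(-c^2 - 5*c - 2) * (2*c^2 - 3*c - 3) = -2*c^4 - 7*c^3 + 14*c^2 + 21*c + 6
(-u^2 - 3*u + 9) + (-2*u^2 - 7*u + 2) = -3*u^2 - 10*u + 11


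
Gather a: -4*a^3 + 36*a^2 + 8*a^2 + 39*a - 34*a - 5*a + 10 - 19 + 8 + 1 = -4*a^3 + 44*a^2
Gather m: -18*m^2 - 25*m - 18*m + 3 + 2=-18*m^2 - 43*m + 5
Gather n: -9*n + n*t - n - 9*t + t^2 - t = n*(t - 10) + t^2 - 10*t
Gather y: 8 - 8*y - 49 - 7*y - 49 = -15*y - 90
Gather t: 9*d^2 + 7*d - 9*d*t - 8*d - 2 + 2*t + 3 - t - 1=9*d^2 - d + t*(1 - 9*d)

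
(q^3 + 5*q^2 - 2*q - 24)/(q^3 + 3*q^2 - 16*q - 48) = (q - 2)/(q - 4)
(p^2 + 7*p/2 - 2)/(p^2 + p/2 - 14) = (2*p - 1)/(2*p - 7)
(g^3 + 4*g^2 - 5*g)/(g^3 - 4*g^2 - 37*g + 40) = g/(g - 8)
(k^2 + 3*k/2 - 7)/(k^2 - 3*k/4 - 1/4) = 2*(-2*k^2 - 3*k + 14)/(-4*k^2 + 3*k + 1)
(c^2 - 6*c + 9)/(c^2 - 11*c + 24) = (c - 3)/(c - 8)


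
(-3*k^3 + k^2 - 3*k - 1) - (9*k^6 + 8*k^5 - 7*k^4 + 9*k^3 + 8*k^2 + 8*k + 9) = -9*k^6 - 8*k^5 + 7*k^4 - 12*k^3 - 7*k^2 - 11*k - 10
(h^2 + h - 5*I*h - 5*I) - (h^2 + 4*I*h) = h - 9*I*h - 5*I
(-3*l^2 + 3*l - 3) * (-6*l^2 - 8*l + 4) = 18*l^4 + 6*l^3 - 18*l^2 + 36*l - 12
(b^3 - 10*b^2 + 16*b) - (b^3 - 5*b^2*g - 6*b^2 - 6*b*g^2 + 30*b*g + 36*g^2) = 5*b^2*g - 4*b^2 + 6*b*g^2 - 30*b*g + 16*b - 36*g^2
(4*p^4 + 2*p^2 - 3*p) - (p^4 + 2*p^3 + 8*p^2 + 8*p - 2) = 3*p^4 - 2*p^3 - 6*p^2 - 11*p + 2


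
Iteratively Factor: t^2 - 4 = (t - 2)*(t + 2)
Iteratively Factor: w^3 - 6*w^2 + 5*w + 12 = (w - 3)*(w^2 - 3*w - 4) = (w - 3)*(w + 1)*(w - 4)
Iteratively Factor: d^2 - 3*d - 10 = (d - 5)*(d + 2)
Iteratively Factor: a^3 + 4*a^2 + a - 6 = (a + 3)*(a^2 + a - 2) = (a + 2)*(a + 3)*(a - 1)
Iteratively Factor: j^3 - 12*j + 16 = (j - 2)*(j^2 + 2*j - 8) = (j - 2)*(j + 4)*(j - 2)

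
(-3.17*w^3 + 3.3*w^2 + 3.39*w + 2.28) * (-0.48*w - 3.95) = 1.5216*w^4 + 10.9375*w^3 - 14.6622*w^2 - 14.4849*w - 9.006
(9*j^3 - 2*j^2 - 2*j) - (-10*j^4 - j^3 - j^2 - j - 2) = 10*j^4 + 10*j^3 - j^2 - j + 2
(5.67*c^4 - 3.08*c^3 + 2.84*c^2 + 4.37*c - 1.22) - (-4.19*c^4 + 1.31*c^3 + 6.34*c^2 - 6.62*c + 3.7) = 9.86*c^4 - 4.39*c^3 - 3.5*c^2 + 10.99*c - 4.92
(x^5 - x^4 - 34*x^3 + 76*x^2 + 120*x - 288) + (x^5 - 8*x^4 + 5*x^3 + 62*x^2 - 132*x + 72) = 2*x^5 - 9*x^4 - 29*x^3 + 138*x^2 - 12*x - 216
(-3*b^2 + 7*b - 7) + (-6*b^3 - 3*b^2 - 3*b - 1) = -6*b^3 - 6*b^2 + 4*b - 8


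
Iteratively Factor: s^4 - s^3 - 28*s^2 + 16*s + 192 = (s + 4)*(s^3 - 5*s^2 - 8*s + 48) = (s + 3)*(s + 4)*(s^2 - 8*s + 16) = (s - 4)*(s + 3)*(s + 4)*(s - 4)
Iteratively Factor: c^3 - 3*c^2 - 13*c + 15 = (c - 5)*(c^2 + 2*c - 3) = (c - 5)*(c - 1)*(c + 3)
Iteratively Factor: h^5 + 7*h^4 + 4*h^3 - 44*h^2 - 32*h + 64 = (h + 4)*(h^4 + 3*h^3 - 8*h^2 - 12*h + 16) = (h - 1)*(h + 4)*(h^3 + 4*h^2 - 4*h - 16) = (h - 1)*(h + 2)*(h + 4)*(h^2 + 2*h - 8) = (h - 1)*(h + 2)*(h + 4)^2*(h - 2)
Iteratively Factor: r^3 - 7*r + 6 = (r - 1)*(r^2 + r - 6) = (r - 1)*(r + 3)*(r - 2)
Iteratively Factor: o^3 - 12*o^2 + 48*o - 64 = (o - 4)*(o^2 - 8*o + 16) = (o - 4)^2*(o - 4)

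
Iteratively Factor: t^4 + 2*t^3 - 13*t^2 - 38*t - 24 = (t + 1)*(t^3 + t^2 - 14*t - 24) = (t + 1)*(t + 2)*(t^2 - t - 12) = (t - 4)*(t + 1)*(t + 2)*(t + 3)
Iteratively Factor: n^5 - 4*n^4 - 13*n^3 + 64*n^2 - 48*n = (n + 4)*(n^4 - 8*n^3 + 19*n^2 - 12*n) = (n - 1)*(n + 4)*(n^3 - 7*n^2 + 12*n) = n*(n - 1)*(n + 4)*(n^2 - 7*n + 12) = n*(n - 3)*(n - 1)*(n + 4)*(n - 4)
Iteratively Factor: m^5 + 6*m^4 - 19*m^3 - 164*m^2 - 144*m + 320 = (m - 5)*(m^4 + 11*m^3 + 36*m^2 + 16*m - 64) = (m - 5)*(m - 1)*(m^3 + 12*m^2 + 48*m + 64) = (m - 5)*(m - 1)*(m + 4)*(m^2 + 8*m + 16) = (m - 5)*(m - 1)*(m + 4)^2*(m + 4)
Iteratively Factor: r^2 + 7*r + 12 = (r + 4)*(r + 3)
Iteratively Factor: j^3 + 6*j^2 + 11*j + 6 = (j + 3)*(j^2 + 3*j + 2) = (j + 1)*(j + 3)*(j + 2)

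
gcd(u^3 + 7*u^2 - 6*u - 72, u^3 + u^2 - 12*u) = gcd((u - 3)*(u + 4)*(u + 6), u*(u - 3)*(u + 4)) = u^2 + u - 12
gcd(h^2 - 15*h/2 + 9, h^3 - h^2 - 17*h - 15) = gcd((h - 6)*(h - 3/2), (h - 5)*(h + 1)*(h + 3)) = 1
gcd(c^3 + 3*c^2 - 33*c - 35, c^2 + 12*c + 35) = c + 7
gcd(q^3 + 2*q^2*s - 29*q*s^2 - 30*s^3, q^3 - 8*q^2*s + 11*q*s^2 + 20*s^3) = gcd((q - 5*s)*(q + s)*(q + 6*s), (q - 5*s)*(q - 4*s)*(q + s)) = q^2 - 4*q*s - 5*s^2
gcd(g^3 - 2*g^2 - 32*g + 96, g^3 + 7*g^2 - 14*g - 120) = g^2 + 2*g - 24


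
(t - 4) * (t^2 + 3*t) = t^3 - t^2 - 12*t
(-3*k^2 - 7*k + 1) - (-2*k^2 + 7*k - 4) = -k^2 - 14*k + 5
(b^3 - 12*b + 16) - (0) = b^3 - 12*b + 16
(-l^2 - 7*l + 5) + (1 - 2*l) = -l^2 - 9*l + 6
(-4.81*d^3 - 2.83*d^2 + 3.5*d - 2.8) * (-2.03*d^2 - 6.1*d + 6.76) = 9.7643*d^5 + 35.0859*d^4 - 22.3576*d^3 - 34.7968*d^2 + 40.74*d - 18.928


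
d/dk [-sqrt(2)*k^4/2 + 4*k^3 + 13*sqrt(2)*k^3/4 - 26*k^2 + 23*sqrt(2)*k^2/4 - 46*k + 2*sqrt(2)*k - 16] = -2*sqrt(2)*k^3 + 12*k^2 + 39*sqrt(2)*k^2/4 - 52*k + 23*sqrt(2)*k/2 - 46 + 2*sqrt(2)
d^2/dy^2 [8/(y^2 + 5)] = 16*(3*y^2 - 5)/(y^2 + 5)^3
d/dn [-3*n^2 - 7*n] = -6*n - 7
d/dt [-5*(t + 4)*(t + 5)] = -10*t - 45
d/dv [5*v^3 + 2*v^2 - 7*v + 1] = 15*v^2 + 4*v - 7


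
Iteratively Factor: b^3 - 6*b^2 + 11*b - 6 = (b - 1)*(b^2 - 5*b + 6) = (b - 3)*(b - 1)*(b - 2)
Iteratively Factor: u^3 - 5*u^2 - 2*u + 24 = (u - 3)*(u^2 - 2*u - 8) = (u - 3)*(u + 2)*(u - 4)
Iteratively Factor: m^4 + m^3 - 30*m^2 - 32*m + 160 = (m + 4)*(m^3 - 3*m^2 - 18*m + 40) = (m - 5)*(m + 4)*(m^2 + 2*m - 8) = (m - 5)*(m - 2)*(m + 4)*(m + 4)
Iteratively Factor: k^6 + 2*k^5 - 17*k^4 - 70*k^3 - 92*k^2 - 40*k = (k + 2)*(k^5 - 17*k^3 - 36*k^2 - 20*k) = (k - 5)*(k + 2)*(k^4 + 5*k^3 + 8*k^2 + 4*k) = (k - 5)*(k + 2)^2*(k^3 + 3*k^2 + 2*k) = (k - 5)*(k + 2)^3*(k^2 + k) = k*(k - 5)*(k + 2)^3*(k + 1)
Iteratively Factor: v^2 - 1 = (v + 1)*(v - 1)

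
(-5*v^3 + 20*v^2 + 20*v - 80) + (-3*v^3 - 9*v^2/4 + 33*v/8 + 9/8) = -8*v^3 + 71*v^2/4 + 193*v/8 - 631/8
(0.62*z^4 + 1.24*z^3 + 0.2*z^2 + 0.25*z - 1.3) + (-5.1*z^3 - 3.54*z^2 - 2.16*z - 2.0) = 0.62*z^4 - 3.86*z^3 - 3.34*z^2 - 1.91*z - 3.3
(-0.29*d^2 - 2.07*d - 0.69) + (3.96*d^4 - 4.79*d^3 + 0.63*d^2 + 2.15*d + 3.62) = 3.96*d^4 - 4.79*d^3 + 0.34*d^2 + 0.0800000000000001*d + 2.93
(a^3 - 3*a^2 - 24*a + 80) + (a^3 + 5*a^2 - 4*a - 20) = 2*a^3 + 2*a^2 - 28*a + 60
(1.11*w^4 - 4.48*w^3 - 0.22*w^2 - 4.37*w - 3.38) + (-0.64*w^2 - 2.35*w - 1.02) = 1.11*w^4 - 4.48*w^3 - 0.86*w^2 - 6.72*w - 4.4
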